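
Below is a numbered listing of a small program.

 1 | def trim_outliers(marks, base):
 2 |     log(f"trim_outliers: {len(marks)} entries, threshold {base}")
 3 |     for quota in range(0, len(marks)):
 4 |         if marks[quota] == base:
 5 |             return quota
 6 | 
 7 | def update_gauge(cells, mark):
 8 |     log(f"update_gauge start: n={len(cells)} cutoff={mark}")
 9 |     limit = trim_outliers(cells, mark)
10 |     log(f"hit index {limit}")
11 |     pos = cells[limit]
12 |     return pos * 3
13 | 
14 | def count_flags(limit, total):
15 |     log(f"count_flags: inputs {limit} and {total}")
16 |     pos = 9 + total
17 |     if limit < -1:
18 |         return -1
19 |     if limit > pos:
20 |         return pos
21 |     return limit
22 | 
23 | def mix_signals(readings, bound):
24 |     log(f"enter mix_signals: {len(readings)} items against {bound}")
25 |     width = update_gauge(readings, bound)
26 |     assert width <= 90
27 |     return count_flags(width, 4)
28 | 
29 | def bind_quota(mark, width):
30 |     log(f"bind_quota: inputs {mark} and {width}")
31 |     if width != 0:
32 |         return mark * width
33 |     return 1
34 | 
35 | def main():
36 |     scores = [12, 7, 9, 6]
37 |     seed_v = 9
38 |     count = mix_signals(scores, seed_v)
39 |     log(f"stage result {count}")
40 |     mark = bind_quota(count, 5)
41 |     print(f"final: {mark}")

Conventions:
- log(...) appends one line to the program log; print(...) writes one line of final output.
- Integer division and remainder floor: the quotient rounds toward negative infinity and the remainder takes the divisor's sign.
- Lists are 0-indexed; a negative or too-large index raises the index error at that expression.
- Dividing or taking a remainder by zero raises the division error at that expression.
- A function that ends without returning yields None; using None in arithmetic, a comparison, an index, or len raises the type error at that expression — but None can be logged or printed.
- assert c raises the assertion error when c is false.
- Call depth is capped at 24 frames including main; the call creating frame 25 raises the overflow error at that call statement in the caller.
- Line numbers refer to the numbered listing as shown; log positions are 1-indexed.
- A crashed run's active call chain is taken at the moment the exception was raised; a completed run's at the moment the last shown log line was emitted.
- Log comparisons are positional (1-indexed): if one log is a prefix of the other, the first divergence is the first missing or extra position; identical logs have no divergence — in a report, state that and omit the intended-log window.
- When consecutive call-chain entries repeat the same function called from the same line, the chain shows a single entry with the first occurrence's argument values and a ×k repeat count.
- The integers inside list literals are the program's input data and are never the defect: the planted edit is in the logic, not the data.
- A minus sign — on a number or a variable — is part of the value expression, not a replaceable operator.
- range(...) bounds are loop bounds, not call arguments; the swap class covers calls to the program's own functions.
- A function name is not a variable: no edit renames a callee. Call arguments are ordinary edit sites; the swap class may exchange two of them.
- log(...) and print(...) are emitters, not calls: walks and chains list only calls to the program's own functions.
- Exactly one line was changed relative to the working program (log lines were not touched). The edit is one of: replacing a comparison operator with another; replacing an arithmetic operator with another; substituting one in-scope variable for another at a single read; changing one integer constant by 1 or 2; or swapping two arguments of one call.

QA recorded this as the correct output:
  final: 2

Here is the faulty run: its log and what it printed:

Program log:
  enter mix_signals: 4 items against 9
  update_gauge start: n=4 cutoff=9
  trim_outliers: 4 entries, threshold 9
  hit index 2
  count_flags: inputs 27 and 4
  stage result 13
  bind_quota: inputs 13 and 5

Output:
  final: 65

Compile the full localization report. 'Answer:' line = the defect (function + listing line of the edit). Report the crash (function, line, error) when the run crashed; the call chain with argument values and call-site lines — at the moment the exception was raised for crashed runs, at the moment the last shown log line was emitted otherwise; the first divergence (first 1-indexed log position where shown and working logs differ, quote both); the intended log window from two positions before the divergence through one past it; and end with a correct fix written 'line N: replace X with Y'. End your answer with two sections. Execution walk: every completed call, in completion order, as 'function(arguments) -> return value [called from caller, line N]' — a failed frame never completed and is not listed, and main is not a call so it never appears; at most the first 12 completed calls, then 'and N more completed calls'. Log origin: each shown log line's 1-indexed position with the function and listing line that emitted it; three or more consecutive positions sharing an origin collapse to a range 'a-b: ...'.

Answer: the defect is in bind_quota at line 32.
Core observation: Every logged value matches the working version; the printed result is what differs.
Call chain: main -> bind_quota(13, 5) (called at line 40).
First divergence: none — the logs agree in full.
Execution walk:
  trim_outliers([12, 7, 9, 6], 9) -> 2  [called from update_gauge, line 9]
  update_gauge([12, 7, 9, 6], 9) -> 27  [called from mix_signals, line 25]
  count_flags(27, 4) -> 13  [called from mix_signals, line 27]
  mix_signals([12, 7, 9, 6], 9) -> 13  [called from main, line 38]
  bind_quota(13, 5) -> 65  [called from main, line 40]
Log origin:
  1: logged in mix_signals at line 24
  2: logged in update_gauge at line 8
  3: logged in trim_outliers at line 2
  4: logged in update_gauge at line 10
  5: logged in count_flags at line 15
  6: logged in main at line 39
  7: logged in bind_quota at line 30
A correct fix: line 32: replace `*` with `//`.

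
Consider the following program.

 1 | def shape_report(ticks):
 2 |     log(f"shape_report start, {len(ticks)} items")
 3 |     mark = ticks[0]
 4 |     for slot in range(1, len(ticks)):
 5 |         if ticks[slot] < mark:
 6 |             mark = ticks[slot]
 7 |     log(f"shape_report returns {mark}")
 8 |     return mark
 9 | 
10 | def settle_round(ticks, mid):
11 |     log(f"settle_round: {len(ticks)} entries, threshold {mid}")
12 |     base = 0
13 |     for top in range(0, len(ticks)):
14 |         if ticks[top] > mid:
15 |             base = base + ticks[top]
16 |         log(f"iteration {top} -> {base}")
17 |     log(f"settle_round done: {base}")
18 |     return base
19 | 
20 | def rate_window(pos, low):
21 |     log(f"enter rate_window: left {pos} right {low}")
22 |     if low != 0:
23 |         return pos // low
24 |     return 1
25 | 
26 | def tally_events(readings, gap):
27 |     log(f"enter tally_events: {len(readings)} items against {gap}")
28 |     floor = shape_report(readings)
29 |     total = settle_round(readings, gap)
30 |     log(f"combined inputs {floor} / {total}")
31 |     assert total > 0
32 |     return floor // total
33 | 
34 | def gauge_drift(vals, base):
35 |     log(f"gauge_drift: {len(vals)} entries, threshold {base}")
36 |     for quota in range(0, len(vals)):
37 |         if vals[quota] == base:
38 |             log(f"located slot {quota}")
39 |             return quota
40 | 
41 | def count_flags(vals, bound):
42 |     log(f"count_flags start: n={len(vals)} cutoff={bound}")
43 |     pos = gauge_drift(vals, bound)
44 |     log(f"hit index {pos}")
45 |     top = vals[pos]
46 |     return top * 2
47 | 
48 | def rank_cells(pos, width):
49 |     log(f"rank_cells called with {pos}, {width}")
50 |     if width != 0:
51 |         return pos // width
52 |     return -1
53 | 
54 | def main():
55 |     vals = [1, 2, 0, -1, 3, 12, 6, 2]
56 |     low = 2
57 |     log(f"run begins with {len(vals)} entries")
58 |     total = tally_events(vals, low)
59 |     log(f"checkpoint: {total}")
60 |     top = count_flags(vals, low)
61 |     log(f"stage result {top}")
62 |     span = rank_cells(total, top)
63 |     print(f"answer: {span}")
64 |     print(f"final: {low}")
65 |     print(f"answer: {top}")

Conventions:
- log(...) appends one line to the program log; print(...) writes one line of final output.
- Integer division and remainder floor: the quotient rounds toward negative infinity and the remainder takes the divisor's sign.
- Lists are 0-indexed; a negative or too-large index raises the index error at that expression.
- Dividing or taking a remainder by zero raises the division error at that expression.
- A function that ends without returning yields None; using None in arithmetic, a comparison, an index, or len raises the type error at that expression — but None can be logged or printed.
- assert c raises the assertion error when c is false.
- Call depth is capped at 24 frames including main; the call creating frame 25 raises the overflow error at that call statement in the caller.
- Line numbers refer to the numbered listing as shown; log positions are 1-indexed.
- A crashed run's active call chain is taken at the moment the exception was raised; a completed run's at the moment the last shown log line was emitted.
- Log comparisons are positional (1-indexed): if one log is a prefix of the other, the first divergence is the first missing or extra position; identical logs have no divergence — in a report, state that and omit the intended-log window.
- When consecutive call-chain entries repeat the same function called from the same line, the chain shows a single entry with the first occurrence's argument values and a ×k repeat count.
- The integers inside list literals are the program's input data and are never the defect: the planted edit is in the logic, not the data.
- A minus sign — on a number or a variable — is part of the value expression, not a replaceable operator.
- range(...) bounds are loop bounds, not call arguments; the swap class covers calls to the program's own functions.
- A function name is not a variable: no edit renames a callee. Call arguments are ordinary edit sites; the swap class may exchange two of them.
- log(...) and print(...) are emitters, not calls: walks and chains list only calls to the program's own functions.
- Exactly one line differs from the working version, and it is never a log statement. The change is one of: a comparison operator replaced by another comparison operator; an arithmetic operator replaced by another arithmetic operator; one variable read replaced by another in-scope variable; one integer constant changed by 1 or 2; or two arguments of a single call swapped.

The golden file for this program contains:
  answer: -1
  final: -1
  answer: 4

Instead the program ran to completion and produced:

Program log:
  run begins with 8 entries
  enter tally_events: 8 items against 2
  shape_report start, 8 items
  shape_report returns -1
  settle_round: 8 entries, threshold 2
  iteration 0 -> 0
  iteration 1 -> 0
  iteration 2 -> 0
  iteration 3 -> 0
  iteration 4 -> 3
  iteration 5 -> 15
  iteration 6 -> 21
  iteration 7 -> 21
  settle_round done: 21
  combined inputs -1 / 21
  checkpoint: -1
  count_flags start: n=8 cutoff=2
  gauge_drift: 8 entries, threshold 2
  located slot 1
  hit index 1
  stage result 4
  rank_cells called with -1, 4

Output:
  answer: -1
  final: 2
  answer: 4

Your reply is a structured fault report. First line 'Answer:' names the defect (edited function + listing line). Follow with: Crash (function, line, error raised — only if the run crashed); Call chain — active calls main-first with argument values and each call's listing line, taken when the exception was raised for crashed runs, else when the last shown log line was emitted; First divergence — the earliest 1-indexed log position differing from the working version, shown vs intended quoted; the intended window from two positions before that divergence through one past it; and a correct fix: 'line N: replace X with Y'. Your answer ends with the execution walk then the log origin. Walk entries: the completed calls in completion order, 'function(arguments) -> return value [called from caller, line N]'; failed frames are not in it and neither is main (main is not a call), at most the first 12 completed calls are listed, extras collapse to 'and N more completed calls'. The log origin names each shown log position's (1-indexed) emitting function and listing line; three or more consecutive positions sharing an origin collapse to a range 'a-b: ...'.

Answer: the defect is in main at line 64.
Core observation: The logs agree in full; only the final output differs.
Call chain: main -> rank_cells(-1, 4) (called at line 62).
First divergence: none; the two logs match at every position.
Execution walk:
  shape_report([1, 2, 0, -1, 3, 12, 6, 2]) -> -1  [called from tally_events, line 28]
  settle_round([1, 2, 0, -1, 3, 12, 6, 2], 2) -> 21  [called from tally_events, line 29]
  tally_events([1, 2, 0, -1, 3, 12, 6, 2], 2) -> -1  [called from main, line 58]
  gauge_drift([1, 2, 0, -1, 3, 12, 6, 2], 2) -> 1  [called from count_flags, line 43]
  count_flags([1, 2, 0, -1, 3, 12, 6, 2], 2) -> 4  [called from main, line 60]
  rank_cells(-1, 4) -> -1  [called from main, line 62]
Log origins:
  1 — main, line 57
  2 — tally_events, line 27
  3 — shape_report, line 2
  4 — shape_report, line 7
  5 — settle_round, line 11
  6-13 — settle_round, line 16
  14 — settle_round, line 17
  15 — tally_events, line 30
  16 — main, line 59
  17 — count_flags, line 42
  18 — gauge_drift, line 35
  19 — gauge_drift, line 38
  20 — count_flags, line 44
  21 — main, line 61
  22 — rank_cells, line 49
A correct fix: line 64: replace `low` with `total`.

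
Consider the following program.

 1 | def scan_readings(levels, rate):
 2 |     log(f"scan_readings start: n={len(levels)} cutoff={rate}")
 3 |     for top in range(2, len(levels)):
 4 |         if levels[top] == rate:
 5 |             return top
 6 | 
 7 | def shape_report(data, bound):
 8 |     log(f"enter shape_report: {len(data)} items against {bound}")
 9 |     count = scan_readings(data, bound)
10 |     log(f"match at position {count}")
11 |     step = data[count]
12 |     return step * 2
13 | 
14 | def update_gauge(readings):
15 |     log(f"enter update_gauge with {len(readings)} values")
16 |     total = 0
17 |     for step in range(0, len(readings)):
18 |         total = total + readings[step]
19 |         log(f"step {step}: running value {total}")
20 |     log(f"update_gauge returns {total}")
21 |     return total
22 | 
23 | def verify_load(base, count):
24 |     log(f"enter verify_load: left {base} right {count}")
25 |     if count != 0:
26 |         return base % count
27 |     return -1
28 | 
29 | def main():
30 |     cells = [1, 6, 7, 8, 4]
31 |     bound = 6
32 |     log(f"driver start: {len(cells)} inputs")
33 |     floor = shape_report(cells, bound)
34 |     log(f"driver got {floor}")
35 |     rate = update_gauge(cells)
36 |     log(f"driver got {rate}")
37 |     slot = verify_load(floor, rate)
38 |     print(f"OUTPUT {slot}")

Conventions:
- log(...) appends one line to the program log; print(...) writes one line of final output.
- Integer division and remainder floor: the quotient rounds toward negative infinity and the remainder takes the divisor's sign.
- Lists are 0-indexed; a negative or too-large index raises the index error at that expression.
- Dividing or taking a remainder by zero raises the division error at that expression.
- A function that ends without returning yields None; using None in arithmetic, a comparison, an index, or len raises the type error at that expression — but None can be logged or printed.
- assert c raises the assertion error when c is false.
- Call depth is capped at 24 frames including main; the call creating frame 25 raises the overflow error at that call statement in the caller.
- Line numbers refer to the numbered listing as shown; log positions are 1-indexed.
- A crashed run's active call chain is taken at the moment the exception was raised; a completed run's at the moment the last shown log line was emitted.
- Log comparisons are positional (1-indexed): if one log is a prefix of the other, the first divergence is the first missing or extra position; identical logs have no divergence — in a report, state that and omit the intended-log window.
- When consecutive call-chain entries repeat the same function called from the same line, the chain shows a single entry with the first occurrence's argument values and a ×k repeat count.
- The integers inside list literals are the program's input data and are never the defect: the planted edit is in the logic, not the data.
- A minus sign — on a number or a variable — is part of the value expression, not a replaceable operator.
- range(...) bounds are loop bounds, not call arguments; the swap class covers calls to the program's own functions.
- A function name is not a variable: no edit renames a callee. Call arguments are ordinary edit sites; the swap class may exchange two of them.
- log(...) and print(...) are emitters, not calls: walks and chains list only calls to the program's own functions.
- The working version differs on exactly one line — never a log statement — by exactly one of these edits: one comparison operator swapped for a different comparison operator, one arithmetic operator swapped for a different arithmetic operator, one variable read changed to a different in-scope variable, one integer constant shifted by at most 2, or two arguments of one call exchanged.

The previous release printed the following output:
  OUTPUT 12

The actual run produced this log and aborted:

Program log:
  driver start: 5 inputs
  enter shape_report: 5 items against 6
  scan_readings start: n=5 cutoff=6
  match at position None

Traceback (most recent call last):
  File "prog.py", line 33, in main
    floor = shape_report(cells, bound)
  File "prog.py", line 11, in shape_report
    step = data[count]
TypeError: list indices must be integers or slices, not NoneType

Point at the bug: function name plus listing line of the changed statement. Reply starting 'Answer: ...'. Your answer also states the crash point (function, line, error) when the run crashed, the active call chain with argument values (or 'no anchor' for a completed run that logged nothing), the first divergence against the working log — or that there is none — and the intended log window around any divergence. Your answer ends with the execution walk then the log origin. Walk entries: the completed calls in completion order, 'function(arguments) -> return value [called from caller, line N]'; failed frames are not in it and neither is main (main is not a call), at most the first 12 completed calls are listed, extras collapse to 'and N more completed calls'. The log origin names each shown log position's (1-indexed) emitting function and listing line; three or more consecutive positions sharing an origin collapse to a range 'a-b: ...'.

Answer: the defect is in scan_readings at line 3.
Key observation: Position 4 is the first bad log line: 'match at position None' should read 'match at position 1'.
Crash: shape_report, line 11, TypeError.
Call chain: main -> shape_report([1, 6, 7, 8, 4], 6) (called at line 33).
First divergence: at position 4 the run shows 'match at position None' where the working version logs 'match at position 1'.
Intended log window:
  2: enter shape_report: 5 items against 6
  3: scan_readings start: n=5 cutoff=6
  4: match at position 1
  5: driver got 12
Execution walk:
  scan_readings([1, 6, 7, 8, 4], 6) -> None  [called from shape_report, line 9]
Log origin:
  1: emitted by main (line 32)
  2: emitted by shape_report (line 8)
  3: emitted by scan_readings (line 2)
  4: emitted by shape_report (line 10)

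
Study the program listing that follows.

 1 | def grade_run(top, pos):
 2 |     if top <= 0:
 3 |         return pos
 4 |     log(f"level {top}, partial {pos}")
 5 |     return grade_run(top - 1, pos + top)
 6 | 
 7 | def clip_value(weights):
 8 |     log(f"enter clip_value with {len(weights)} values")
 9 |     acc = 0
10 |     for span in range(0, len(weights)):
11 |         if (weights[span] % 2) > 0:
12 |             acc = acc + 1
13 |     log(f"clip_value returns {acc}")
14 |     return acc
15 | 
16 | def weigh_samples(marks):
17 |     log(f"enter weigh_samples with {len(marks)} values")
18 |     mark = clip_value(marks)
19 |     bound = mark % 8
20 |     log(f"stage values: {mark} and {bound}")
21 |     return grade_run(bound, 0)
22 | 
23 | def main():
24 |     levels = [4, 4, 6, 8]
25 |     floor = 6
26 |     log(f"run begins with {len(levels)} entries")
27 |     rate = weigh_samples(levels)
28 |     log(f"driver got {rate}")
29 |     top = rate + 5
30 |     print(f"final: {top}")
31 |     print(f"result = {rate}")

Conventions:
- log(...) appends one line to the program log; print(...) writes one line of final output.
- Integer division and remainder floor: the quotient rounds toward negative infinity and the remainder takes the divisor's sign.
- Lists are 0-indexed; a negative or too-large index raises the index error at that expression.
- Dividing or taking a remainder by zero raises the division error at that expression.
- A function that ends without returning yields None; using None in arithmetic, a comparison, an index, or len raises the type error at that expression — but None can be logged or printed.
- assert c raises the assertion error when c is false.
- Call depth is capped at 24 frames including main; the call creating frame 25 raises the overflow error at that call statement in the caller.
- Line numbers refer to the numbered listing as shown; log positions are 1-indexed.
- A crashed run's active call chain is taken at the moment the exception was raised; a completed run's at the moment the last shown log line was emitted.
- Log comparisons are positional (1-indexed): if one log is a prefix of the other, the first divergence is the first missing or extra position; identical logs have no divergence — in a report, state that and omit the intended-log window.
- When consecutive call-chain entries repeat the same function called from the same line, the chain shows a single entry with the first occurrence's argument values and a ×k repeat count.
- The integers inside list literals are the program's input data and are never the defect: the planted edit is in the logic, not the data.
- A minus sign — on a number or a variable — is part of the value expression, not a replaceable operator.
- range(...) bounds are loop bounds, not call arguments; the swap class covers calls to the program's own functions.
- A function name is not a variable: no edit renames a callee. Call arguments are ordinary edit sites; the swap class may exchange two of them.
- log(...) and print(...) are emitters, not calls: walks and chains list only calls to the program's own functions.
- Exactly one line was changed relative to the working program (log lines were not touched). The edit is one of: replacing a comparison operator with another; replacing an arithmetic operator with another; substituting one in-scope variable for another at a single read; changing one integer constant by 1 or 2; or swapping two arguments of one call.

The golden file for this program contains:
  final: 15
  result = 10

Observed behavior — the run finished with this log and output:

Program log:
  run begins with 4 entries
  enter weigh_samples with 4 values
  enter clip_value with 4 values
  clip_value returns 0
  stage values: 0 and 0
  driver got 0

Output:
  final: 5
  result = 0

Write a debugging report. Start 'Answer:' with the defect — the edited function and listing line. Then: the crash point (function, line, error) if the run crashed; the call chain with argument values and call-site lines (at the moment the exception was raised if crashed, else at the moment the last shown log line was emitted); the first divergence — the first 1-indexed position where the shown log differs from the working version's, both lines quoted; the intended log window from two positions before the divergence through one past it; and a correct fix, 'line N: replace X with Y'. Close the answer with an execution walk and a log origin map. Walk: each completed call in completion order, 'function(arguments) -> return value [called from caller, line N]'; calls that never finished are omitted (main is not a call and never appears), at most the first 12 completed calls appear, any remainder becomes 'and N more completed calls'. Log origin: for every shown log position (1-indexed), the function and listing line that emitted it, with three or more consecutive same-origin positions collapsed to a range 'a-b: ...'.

Answer: the defect is in clip_value at line 11.
Key observation: Everything matches until log position 4, which reads 'clip_value returns 0' in place of 'clip_value returns 4'.
Call chain: main.
First divergence: position 4; shown 'clip_value returns 0' vs intended 'clip_value returns 4'.
Intended log window:
  2: enter weigh_samples with 4 values
  3: enter clip_value with 4 values
  4: clip_value returns 4
  5: stage values: 4 and 4
Execution walk:
  clip_value([4, 4, 6, 8]) -> 0  [called from weigh_samples, line 18]
  grade_run(0, 0) -> 0  [called from weigh_samples, line 21]
  weigh_samples([4, 4, 6, 8]) -> 0  [called from main, line 27]
Origin of each log line:
  1 — main, line 26
  2 — weigh_samples, line 17
  3 — clip_value, line 8
  4 — clip_value, line 13
  5 — weigh_samples, line 20
  6 — main, line 28
A correct fix: line 11: replace `>` with `==`.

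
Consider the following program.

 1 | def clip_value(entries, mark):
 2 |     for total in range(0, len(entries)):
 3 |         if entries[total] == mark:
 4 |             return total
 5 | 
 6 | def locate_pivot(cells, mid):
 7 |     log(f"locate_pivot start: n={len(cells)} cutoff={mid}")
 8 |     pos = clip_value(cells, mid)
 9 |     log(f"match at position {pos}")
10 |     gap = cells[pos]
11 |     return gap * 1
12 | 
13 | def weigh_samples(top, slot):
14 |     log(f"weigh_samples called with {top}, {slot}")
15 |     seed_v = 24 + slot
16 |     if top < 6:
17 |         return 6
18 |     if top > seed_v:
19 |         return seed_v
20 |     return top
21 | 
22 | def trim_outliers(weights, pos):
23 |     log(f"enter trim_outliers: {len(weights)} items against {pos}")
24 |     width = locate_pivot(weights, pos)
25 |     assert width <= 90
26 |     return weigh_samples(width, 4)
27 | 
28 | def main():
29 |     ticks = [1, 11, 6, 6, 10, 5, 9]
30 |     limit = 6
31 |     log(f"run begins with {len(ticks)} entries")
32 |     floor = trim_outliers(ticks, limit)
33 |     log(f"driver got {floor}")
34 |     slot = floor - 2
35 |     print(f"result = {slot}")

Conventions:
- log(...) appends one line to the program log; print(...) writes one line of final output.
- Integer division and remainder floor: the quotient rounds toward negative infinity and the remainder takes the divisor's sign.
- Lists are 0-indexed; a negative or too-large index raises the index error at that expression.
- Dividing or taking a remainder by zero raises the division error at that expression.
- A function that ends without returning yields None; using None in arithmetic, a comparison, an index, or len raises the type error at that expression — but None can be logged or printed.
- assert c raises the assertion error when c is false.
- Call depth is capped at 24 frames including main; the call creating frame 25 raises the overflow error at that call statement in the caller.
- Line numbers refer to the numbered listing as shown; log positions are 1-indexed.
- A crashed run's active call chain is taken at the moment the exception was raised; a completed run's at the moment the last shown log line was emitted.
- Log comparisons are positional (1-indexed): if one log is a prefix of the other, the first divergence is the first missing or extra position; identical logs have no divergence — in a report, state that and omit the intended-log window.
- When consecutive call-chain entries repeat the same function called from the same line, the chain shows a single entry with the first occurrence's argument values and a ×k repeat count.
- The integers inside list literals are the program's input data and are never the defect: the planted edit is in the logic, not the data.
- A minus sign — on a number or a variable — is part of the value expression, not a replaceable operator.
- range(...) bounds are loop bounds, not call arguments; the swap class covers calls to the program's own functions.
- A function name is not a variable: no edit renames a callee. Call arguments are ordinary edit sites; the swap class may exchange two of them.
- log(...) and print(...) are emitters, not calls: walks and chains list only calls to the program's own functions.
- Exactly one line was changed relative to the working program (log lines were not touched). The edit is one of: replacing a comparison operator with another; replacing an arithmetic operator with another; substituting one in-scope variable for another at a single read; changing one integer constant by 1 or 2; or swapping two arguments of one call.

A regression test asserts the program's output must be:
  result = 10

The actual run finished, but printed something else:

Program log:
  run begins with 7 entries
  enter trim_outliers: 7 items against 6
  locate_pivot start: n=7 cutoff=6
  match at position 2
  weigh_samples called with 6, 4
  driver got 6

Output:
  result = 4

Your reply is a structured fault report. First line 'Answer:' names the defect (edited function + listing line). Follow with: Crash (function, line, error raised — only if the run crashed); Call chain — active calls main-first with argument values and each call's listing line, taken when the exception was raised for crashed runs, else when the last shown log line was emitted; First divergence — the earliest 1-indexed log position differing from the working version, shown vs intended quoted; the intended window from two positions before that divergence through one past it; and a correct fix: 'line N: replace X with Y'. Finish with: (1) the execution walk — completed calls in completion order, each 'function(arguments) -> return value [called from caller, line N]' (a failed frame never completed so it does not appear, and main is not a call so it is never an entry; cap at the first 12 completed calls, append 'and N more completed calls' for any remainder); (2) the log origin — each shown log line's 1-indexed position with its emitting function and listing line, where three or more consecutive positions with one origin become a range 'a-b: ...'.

Answer: the defect is in locate_pivot at line 11.
The tell: At log position 5 the runs split — shown 'weigh_samples called with 6, 4', but the working version logs 'weigh_samples called with 12, 4'.
Call chain: main.
First divergence: at position 5 the run shows 'weigh_samples called with 6, 4' where the working version logs 'weigh_samples called with 12, 4'.
Intended log window:
  3: locate_pivot start: n=7 cutoff=6
  4: match at position 2
  5: weigh_samples called with 12, 4
  6: driver got 12
Execution walk:
  clip_value([1, 11, 6, 6, 10, 5, 9], 6) -> 2  [called from locate_pivot, line 8]
  locate_pivot([1, 11, 6, 6, 10, 5, 9], 6) -> 6  [called from trim_outliers, line 24]
  weigh_samples(6, 4) -> 6  [called from trim_outliers, line 26]
  trim_outliers([1, 11, 6, 6, 10, 5, 9], 6) -> 6  [called from main, line 32]
Log origin:
  1: from main, line 31
  2: from trim_outliers, line 23
  3: from locate_pivot, line 7
  4: from locate_pivot, line 9
  5: from weigh_samples, line 14
  6: from main, line 33
A correct fix: line 11: replace `1` with `2`.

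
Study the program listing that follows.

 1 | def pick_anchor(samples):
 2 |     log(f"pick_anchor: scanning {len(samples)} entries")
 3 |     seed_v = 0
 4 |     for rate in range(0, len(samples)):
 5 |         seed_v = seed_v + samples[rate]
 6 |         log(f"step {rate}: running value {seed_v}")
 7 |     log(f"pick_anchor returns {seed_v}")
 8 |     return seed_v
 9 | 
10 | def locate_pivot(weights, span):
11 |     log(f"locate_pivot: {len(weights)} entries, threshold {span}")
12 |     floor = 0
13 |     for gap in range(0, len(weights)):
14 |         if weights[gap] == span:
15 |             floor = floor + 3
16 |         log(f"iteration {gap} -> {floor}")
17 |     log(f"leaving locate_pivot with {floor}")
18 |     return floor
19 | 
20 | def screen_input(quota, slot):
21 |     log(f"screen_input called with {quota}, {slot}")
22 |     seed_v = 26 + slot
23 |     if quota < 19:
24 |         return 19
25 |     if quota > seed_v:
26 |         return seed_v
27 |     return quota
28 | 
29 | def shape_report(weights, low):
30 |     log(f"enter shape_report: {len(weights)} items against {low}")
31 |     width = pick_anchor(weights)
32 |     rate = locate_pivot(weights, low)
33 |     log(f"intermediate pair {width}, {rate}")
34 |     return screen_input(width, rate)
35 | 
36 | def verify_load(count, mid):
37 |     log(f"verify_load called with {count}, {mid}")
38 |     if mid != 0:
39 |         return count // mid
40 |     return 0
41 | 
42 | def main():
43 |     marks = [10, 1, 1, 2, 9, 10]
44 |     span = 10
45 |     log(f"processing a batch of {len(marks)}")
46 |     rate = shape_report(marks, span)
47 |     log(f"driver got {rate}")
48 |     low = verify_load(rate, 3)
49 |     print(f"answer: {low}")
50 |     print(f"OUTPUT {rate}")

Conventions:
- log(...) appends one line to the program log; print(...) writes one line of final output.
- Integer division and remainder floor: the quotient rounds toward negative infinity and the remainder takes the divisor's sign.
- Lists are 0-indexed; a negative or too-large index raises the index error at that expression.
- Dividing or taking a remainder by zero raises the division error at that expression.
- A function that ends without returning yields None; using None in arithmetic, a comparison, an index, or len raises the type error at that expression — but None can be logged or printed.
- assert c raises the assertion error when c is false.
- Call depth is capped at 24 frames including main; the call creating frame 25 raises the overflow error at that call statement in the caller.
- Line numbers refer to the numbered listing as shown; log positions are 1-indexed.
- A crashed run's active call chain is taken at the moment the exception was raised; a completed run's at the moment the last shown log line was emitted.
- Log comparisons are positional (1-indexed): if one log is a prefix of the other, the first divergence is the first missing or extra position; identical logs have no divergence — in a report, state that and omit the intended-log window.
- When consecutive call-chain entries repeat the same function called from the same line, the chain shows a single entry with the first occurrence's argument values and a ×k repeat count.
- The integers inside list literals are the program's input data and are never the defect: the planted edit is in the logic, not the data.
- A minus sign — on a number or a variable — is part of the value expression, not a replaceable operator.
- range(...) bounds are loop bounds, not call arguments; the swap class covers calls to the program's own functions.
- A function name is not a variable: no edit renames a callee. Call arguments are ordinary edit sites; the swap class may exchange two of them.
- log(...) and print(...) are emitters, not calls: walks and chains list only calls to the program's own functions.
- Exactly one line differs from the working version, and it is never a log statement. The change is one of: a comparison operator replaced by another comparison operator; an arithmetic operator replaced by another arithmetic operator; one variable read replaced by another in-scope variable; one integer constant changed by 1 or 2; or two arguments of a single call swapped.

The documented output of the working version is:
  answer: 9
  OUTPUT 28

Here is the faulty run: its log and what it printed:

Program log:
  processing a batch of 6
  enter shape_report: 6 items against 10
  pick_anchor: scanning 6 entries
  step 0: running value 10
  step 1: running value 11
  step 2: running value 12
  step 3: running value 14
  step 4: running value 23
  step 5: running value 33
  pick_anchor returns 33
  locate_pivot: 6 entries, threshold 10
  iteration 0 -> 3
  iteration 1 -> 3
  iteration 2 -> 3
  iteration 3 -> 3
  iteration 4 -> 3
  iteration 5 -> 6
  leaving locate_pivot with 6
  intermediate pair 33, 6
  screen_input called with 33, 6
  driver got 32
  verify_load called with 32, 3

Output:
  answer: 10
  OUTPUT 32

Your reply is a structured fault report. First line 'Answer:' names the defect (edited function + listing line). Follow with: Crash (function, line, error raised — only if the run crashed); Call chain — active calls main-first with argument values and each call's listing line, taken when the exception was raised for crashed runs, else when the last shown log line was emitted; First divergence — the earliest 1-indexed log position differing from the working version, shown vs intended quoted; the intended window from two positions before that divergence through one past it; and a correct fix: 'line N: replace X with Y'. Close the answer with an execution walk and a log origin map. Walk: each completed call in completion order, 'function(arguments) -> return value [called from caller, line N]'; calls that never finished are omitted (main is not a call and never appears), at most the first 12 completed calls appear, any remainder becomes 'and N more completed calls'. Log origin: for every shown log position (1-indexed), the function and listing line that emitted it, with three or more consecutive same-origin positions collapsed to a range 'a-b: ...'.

Answer: the defect is in locate_pivot at line 15.
Core observation: The earliest visible damage is log position 12 — 'iteration 0 -> 3' rather than the intended 'iteration 0 -> 1'.
Call chain: main -> verify_load(32, 3) (called at line 48).
First divergence: position 12; shown 'iteration 0 -> 3' vs intended 'iteration 0 -> 1'.
Intended log window:
  10: pick_anchor returns 33
  11: locate_pivot: 6 entries, threshold 10
  12: iteration 0 -> 1
  13: iteration 1 -> 1
Execution walk:
  pick_anchor([10, 1, 1, 2, 9, 10]) -> 33  [called from shape_report, line 31]
  locate_pivot([10, 1, 1, 2, 9, 10], 10) -> 6  [called from shape_report, line 32]
  screen_input(33, 6) -> 32  [called from shape_report, line 34]
  shape_report([10, 1, 1, 2, 9, 10], 10) -> 32  [called from main, line 46]
  verify_load(32, 3) -> 10  [called from main, line 48]
Log origins:
  1 — main, line 45
  2 — shape_report, line 30
  3 — pick_anchor, line 2
  4-9 — pick_anchor, line 6
  10 — pick_anchor, line 7
  11 — locate_pivot, line 11
  12-17 — locate_pivot, line 16
  18 — locate_pivot, line 17
  19 — shape_report, line 33
  20 — screen_input, line 21
  21 — main, line 47
  22 — verify_load, line 37
A correct fix: line 15: replace `3` with `1`.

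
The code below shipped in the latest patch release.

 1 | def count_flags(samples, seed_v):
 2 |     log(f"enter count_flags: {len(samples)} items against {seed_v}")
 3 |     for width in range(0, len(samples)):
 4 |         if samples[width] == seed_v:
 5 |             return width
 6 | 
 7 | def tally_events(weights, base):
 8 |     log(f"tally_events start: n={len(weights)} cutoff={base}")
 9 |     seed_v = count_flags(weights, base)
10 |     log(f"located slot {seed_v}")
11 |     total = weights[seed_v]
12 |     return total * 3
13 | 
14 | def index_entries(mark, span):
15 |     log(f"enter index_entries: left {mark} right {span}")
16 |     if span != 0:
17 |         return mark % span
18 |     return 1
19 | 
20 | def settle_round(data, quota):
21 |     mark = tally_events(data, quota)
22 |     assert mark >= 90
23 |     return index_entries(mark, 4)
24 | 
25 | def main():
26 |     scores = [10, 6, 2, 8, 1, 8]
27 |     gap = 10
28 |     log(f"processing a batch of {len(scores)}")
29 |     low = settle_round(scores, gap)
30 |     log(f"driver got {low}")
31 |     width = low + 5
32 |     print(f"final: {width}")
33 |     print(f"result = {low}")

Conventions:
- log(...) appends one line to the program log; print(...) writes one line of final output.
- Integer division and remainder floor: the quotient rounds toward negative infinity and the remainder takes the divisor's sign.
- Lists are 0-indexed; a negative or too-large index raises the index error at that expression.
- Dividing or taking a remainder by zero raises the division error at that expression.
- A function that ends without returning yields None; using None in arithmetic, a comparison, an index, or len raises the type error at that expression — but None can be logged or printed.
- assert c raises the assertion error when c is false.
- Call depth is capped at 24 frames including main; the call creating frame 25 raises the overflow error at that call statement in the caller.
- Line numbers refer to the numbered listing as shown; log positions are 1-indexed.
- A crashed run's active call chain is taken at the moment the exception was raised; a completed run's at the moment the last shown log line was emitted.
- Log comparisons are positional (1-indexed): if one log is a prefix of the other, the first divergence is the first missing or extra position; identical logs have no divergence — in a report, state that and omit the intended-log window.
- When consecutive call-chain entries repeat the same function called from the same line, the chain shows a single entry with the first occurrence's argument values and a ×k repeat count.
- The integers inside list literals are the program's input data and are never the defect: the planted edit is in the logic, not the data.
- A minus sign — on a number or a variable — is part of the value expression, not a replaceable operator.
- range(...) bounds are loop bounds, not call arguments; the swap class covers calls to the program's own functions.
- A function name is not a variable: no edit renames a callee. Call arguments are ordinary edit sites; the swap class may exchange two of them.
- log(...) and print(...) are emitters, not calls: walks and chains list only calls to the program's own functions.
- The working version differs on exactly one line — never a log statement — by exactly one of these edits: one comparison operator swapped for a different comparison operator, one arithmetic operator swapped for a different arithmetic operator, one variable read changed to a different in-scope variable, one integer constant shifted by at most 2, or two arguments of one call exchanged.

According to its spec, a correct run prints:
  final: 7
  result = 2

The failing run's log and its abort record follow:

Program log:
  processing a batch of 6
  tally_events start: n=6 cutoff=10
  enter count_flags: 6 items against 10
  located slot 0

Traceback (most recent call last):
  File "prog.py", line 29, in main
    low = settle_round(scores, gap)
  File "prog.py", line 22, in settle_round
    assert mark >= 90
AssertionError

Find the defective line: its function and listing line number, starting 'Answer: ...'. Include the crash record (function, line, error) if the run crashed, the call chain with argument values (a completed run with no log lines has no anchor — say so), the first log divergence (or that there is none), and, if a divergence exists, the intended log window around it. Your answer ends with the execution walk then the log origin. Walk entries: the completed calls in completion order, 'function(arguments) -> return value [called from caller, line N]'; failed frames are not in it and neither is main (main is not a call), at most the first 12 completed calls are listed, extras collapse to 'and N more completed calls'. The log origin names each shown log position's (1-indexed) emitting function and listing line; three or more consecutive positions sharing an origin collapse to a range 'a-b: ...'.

Answer: the defect is in settle_round at line 22.
Core observation: The shown log is a 4-line prefix of the intended one, whose next entry is 'enter index_entries: left 30 right 4'.
Crash: settle_round, line 22, AssertionError.
Call chain: main -> settle_round([10, 6, 2, 8, 1, 8], 10) (called at line 29).
First divergence: position 5 — after 4 matching lines the faulty run goes silent; intended next line 'enter index_entries: left 30 right 4'.
Intended log window:
  3: enter count_flags: 6 items against 10
  4: located slot 0
  5: enter index_entries: left 30 right 4
  6: driver got 2
Execution walk:
  count_flags([10, 6, 2, 8, 1, 8], 10) -> 0  [called from tally_events, line 9]
  tally_events([10, 6, 2, 8, 1, 8], 10) -> 30  [called from settle_round, line 21]
Origin of each log line:
  1: from main, line 28
  2: from tally_events, line 8
  3: from count_flags, line 2
  4: from tally_events, line 10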